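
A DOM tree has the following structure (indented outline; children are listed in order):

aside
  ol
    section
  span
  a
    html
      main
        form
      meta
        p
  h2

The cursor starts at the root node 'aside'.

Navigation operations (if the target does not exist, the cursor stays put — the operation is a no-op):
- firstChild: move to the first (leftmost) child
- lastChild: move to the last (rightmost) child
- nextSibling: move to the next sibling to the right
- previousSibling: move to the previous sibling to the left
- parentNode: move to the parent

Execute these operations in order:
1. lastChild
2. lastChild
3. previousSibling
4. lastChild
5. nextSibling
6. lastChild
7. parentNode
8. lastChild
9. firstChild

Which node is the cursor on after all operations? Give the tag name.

After 1 (lastChild): h2
After 2 (lastChild): h2 (no-op, stayed)
After 3 (previousSibling): a
After 4 (lastChild): html
After 5 (nextSibling): html (no-op, stayed)
After 6 (lastChild): meta
After 7 (parentNode): html
After 8 (lastChild): meta
After 9 (firstChild): p

Answer: p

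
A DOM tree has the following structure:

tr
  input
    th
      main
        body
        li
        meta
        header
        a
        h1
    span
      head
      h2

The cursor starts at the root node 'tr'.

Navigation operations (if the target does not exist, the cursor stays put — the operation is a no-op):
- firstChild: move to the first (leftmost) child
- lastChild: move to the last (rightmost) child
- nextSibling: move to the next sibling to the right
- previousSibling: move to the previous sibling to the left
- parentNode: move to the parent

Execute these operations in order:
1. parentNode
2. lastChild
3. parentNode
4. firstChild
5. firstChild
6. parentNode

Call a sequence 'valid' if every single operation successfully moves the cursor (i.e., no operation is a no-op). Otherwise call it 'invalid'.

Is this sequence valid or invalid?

Answer: invalid

Derivation:
After 1 (parentNode): tr (no-op, stayed)
After 2 (lastChild): input
After 3 (parentNode): tr
After 4 (firstChild): input
After 5 (firstChild): th
After 6 (parentNode): input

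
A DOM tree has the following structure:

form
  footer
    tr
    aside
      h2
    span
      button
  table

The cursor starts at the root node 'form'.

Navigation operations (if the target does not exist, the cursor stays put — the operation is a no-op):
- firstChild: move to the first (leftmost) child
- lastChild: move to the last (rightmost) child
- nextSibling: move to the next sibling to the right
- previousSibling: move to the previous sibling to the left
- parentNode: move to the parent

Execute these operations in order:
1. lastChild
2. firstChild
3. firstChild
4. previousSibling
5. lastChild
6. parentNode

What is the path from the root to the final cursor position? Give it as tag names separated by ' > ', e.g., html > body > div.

Answer: form > footer

Derivation:
After 1 (lastChild): table
After 2 (firstChild): table (no-op, stayed)
After 3 (firstChild): table (no-op, stayed)
After 4 (previousSibling): footer
After 5 (lastChild): span
After 6 (parentNode): footer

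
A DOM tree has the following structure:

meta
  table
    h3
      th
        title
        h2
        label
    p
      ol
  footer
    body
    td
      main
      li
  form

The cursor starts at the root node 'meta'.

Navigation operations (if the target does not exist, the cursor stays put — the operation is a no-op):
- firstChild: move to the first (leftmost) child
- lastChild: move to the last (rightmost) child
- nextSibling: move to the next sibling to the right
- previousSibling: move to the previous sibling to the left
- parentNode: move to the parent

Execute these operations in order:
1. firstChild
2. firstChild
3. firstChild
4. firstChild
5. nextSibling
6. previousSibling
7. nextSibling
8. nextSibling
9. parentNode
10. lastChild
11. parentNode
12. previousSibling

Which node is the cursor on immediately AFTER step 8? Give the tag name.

After 1 (firstChild): table
After 2 (firstChild): h3
After 3 (firstChild): th
After 4 (firstChild): title
After 5 (nextSibling): h2
After 6 (previousSibling): title
After 7 (nextSibling): h2
After 8 (nextSibling): label

Answer: label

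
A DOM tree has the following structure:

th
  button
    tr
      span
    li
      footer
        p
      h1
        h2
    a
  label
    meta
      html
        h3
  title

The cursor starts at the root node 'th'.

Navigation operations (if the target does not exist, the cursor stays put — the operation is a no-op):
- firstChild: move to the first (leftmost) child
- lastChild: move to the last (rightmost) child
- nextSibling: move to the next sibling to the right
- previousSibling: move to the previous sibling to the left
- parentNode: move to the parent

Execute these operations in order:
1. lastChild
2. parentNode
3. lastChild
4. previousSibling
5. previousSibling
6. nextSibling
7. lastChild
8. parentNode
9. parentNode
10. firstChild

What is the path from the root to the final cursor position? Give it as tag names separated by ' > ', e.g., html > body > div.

After 1 (lastChild): title
After 2 (parentNode): th
After 3 (lastChild): title
After 4 (previousSibling): label
After 5 (previousSibling): button
After 6 (nextSibling): label
After 7 (lastChild): meta
After 8 (parentNode): label
After 9 (parentNode): th
After 10 (firstChild): button

Answer: th > button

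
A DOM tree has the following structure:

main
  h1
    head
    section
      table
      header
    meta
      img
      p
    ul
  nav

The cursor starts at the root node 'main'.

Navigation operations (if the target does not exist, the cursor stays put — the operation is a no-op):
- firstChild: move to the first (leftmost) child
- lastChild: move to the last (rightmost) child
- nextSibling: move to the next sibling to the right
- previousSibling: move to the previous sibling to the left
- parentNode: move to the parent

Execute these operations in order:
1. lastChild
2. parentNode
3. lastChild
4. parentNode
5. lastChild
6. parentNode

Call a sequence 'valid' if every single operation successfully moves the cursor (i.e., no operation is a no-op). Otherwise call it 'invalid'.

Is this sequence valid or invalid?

Answer: valid

Derivation:
After 1 (lastChild): nav
After 2 (parentNode): main
After 3 (lastChild): nav
After 4 (parentNode): main
After 5 (lastChild): nav
After 6 (parentNode): main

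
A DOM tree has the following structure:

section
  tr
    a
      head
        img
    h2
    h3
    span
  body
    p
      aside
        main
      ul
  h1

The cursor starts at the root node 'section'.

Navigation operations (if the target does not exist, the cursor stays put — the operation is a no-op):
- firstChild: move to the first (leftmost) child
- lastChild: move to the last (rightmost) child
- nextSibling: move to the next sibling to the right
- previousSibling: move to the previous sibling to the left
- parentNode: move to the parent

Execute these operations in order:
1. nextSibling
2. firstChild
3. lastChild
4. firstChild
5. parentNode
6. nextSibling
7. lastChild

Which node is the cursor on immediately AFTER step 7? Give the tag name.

After 1 (nextSibling): section (no-op, stayed)
After 2 (firstChild): tr
After 3 (lastChild): span
After 4 (firstChild): span (no-op, stayed)
After 5 (parentNode): tr
After 6 (nextSibling): body
After 7 (lastChild): p

Answer: p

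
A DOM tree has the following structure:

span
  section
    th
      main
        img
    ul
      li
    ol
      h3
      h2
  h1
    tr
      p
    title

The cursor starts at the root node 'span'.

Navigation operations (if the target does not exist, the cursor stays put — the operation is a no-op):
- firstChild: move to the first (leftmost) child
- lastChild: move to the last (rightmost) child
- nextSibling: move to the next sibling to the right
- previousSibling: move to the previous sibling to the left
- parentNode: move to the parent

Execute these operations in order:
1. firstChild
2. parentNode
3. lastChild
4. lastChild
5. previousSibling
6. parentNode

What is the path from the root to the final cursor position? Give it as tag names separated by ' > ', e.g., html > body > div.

Answer: span > h1

Derivation:
After 1 (firstChild): section
After 2 (parentNode): span
After 3 (lastChild): h1
After 4 (lastChild): title
After 5 (previousSibling): tr
After 6 (parentNode): h1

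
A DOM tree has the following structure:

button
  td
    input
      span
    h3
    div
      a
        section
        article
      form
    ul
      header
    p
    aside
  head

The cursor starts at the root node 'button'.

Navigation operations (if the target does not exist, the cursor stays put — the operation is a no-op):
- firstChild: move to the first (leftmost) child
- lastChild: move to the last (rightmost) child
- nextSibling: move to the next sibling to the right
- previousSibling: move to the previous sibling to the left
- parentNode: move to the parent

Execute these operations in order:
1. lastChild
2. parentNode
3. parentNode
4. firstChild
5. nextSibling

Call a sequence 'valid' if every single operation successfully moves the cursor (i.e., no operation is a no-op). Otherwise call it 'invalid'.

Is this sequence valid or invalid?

Answer: invalid

Derivation:
After 1 (lastChild): head
After 2 (parentNode): button
After 3 (parentNode): button (no-op, stayed)
After 4 (firstChild): td
After 5 (nextSibling): head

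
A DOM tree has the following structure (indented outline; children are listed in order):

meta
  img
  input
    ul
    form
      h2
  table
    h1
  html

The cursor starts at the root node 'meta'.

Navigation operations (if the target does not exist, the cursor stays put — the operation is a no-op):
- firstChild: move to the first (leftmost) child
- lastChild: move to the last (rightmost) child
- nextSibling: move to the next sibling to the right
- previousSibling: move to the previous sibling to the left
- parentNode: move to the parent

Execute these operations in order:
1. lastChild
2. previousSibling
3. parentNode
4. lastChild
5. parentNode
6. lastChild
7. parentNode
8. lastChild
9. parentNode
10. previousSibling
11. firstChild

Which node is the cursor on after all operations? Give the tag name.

Answer: img

Derivation:
After 1 (lastChild): html
After 2 (previousSibling): table
After 3 (parentNode): meta
After 4 (lastChild): html
After 5 (parentNode): meta
After 6 (lastChild): html
After 7 (parentNode): meta
After 8 (lastChild): html
After 9 (parentNode): meta
After 10 (previousSibling): meta (no-op, stayed)
After 11 (firstChild): img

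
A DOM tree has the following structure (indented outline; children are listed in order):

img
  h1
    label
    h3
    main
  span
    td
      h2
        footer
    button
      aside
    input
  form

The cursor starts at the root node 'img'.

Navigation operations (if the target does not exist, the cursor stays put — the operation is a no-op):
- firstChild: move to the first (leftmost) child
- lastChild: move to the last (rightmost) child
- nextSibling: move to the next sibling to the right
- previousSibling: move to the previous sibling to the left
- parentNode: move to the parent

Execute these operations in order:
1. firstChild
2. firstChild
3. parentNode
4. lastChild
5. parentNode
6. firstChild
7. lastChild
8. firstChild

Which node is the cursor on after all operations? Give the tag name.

After 1 (firstChild): h1
After 2 (firstChild): label
After 3 (parentNode): h1
After 4 (lastChild): main
After 5 (parentNode): h1
After 6 (firstChild): label
After 7 (lastChild): label (no-op, stayed)
After 8 (firstChild): label (no-op, stayed)

Answer: label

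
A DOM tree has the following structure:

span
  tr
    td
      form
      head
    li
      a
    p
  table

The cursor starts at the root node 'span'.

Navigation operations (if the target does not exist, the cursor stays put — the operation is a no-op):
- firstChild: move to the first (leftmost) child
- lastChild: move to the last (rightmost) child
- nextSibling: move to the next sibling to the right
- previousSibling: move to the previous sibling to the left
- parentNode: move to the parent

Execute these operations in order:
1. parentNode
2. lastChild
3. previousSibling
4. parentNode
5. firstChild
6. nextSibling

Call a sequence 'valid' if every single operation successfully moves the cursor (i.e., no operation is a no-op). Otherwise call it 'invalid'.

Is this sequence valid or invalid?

After 1 (parentNode): span (no-op, stayed)
After 2 (lastChild): table
After 3 (previousSibling): tr
After 4 (parentNode): span
After 5 (firstChild): tr
After 6 (nextSibling): table

Answer: invalid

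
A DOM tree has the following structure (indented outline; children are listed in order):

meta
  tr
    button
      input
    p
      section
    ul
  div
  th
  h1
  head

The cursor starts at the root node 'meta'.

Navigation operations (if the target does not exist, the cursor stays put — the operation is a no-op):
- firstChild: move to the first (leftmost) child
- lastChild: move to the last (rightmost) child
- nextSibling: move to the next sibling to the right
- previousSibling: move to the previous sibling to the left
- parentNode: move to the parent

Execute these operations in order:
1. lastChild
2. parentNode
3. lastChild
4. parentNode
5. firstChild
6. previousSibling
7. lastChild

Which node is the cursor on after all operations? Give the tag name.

Answer: ul

Derivation:
After 1 (lastChild): head
After 2 (parentNode): meta
After 3 (lastChild): head
After 4 (parentNode): meta
After 5 (firstChild): tr
After 6 (previousSibling): tr (no-op, stayed)
After 7 (lastChild): ul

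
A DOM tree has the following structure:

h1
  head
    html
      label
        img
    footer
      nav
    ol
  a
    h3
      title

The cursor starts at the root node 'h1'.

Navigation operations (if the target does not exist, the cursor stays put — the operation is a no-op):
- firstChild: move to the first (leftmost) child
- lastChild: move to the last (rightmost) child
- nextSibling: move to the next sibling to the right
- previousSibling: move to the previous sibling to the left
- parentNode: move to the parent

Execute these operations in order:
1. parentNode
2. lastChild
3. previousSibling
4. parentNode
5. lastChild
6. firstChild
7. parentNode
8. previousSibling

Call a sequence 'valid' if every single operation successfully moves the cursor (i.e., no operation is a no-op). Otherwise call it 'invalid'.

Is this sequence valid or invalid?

Answer: invalid

Derivation:
After 1 (parentNode): h1 (no-op, stayed)
After 2 (lastChild): a
After 3 (previousSibling): head
After 4 (parentNode): h1
After 5 (lastChild): a
After 6 (firstChild): h3
After 7 (parentNode): a
After 8 (previousSibling): head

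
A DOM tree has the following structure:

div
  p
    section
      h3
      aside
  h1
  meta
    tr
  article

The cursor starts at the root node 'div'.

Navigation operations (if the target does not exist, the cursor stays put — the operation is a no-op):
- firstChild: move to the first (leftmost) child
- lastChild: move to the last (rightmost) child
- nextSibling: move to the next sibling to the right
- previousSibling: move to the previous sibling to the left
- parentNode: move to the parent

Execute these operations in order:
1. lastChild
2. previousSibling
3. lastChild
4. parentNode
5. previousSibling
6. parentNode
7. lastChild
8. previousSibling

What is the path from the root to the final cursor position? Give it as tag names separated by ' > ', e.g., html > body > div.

After 1 (lastChild): article
After 2 (previousSibling): meta
After 3 (lastChild): tr
After 4 (parentNode): meta
After 5 (previousSibling): h1
After 6 (parentNode): div
After 7 (lastChild): article
After 8 (previousSibling): meta

Answer: div > meta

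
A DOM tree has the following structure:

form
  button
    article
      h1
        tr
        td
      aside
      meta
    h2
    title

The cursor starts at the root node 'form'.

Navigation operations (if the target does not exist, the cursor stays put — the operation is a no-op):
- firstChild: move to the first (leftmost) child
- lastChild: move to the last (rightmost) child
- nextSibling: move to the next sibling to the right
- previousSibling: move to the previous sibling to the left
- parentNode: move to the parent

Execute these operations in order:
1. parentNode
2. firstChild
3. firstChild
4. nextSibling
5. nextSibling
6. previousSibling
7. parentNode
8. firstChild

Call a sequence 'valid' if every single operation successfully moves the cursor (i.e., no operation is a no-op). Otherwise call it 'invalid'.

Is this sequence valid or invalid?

After 1 (parentNode): form (no-op, stayed)
After 2 (firstChild): button
After 3 (firstChild): article
After 4 (nextSibling): h2
After 5 (nextSibling): title
After 6 (previousSibling): h2
After 7 (parentNode): button
After 8 (firstChild): article

Answer: invalid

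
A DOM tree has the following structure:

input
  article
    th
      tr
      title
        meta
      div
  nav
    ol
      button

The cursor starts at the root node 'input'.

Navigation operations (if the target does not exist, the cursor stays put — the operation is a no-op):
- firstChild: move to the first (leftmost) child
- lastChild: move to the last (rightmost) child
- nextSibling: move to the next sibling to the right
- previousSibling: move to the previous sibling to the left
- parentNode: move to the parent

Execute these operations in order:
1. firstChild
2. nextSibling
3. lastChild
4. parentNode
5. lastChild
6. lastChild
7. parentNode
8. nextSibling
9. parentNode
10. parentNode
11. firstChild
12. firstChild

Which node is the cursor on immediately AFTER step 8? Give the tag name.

After 1 (firstChild): article
After 2 (nextSibling): nav
After 3 (lastChild): ol
After 4 (parentNode): nav
After 5 (lastChild): ol
After 6 (lastChild): button
After 7 (parentNode): ol
After 8 (nextSibling): ol (no-op, stayed)

Answer: ol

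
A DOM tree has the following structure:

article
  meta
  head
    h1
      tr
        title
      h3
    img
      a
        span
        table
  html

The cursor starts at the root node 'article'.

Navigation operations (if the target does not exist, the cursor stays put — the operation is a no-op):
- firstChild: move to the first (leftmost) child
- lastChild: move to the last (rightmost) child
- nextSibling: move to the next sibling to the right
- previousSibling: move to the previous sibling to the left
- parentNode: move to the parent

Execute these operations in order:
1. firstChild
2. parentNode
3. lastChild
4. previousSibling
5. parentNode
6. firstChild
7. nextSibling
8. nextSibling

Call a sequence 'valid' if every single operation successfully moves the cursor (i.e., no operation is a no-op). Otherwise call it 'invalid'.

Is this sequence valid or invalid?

After 1 (firstChild): meta
After 2 (parentNode): article
After 3 (lastChild): html
After 4 (previousSibling): head
After 5 (parentNode): article
After 6 (firstChild): meta
After 7 (nextSibling): head
After 8 (nextSibling): html

Answer: valid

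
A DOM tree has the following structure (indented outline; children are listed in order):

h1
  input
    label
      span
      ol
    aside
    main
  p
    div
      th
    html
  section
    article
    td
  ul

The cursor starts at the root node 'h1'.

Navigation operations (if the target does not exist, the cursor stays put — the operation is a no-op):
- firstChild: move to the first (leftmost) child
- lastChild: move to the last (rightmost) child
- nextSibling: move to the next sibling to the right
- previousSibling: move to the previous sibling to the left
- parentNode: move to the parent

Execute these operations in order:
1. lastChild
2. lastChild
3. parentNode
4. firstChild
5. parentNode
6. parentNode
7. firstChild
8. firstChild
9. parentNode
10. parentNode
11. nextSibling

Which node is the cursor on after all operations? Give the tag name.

Answer: h1

Derivation:
After 1 (lastChild): ul
After 2 (lastChild): ul (no-op, stayed)
After 3 (parentNode): h1
After 4 (firstChild): input
After 5 (parentNode): h1
After 6 (parentNode): h1 (no-op, stayed)
After 7 (firstChild): input
After 8 (firstChild): label
After 9 (parentNode): input
After 10 (parentNode): h1
After 11 (nextSibling): h1 (no-op, stayed)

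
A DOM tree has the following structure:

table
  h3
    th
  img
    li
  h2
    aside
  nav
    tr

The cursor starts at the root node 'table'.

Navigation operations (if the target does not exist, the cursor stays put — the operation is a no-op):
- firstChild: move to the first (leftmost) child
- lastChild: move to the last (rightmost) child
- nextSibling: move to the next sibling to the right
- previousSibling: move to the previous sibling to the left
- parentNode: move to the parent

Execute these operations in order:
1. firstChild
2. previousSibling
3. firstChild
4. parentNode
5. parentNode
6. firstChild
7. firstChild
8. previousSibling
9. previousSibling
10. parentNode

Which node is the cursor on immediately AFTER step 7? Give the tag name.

Answer: th

Derivation:
After 1 (firstChild): h3
After 2 (previousSibling): h3 (no-op, stayed)
After 3 (firstChild): th
After 4 (parentNode): h3
After 5 (parentNode): table
After 6 (firstChild): h3
After 7 (firstChild): th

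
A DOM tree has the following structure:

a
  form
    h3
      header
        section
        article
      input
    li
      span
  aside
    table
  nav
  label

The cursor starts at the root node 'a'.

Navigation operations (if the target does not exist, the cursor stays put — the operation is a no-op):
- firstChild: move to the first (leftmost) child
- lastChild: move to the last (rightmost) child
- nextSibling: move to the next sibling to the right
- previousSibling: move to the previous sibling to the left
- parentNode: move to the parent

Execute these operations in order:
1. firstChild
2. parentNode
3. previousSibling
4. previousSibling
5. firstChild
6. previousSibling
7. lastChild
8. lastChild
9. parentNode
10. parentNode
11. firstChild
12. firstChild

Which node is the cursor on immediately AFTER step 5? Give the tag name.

After 1 (firstChild): form
After 2 (parentNode): a
After 3 (previousSibling): a (no-op, stayed)
After 4 (previousSibling): a (no-op, stayed)
After 5 (firstChild): form

Answer: form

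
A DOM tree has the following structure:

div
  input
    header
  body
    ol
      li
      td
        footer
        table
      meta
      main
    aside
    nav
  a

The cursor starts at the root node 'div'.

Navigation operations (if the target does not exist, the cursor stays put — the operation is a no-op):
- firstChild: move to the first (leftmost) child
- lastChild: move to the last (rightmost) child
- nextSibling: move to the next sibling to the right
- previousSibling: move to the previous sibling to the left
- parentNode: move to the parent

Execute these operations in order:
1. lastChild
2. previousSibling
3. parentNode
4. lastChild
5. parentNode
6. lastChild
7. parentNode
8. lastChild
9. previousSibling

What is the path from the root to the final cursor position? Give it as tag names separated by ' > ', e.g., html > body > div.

After 1 (lastChild): a
After 2 (previousSibling): body
After 3 (parentNode): div
After 4 (lastChild): a
After 5 (parentNode): div
After 6 (lastChild): a
After 7 (parentNode): div
After 8 (lastChild): a
After 9 (previousSibling): body

Answer: div > body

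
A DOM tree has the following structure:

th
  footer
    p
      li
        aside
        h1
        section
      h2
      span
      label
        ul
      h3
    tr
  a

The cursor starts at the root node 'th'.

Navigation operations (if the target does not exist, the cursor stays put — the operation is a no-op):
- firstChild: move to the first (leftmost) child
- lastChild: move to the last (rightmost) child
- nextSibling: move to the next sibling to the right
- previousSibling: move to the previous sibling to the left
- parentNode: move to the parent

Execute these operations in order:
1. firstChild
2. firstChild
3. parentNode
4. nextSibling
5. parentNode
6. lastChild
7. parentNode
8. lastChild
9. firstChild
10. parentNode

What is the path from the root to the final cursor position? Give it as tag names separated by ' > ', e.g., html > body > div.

Answer: th

Derivation:
After 1 (firstChild): footer
After 2 (firstChild): p
After 3 (parentNode): footer
After 4 (nextSibling): a
After 5 (parentNode): th
After 6 (lastChild): a
After 7 (parentNode): th
After 8 (lastChild): a
After 9 (firstChild): a (no-op, stayed)
After 10 (parentNode): th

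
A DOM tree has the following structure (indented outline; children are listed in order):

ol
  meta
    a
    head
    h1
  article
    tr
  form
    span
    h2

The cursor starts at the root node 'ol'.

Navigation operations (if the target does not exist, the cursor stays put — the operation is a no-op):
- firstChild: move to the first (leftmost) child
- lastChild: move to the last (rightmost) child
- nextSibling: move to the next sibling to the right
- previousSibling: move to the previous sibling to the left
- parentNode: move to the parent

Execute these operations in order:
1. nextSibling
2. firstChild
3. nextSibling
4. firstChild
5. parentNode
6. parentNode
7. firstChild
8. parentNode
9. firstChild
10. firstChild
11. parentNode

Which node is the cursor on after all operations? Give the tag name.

Answer: meta

Derivation:
After 1 (nextSibling): ol (no-op, stayed)
After 2 (firstChild): meta
After 3 (nextSibling): article
After 4 (firstChild): tr
After 5 (parentNode): article
After 6 (parentNode): ol
After 7 (firstChild): meta
After 8 (parentNode): ol
After 9 (firstChild): meta
After 10 (firstChild): a
After 11 (parentNode): meta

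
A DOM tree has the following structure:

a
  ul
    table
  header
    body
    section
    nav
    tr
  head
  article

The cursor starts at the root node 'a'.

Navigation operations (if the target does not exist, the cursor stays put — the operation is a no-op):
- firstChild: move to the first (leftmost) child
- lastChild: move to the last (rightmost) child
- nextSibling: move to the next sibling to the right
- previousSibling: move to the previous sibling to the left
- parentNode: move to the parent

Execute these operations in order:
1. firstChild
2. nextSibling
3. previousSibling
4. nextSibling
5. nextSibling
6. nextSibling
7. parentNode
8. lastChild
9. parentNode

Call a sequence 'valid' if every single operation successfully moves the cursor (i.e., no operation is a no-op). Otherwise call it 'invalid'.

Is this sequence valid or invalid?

Answer: valid

Derivation:
After 1 (firstChild): ul
After 2 (nextSibling): header
After 3 (previousSibling): ul
After 4 (nextSibling): header
After 5 (nextSibling): head
After 6 (nextSibling): article
After 7 (parentNode): a
After 8 (lastChild): article
After 9 (parentNode): a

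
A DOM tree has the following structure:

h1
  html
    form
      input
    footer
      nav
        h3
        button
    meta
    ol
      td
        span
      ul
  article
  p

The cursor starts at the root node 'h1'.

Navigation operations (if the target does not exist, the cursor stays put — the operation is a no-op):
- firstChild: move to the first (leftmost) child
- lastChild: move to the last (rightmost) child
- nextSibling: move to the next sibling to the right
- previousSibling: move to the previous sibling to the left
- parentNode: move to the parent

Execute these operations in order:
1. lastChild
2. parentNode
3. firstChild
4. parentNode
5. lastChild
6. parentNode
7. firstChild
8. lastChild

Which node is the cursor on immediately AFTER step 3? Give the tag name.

After 1 (lastChild): p
After 2 (parentNode): h1
After 3 (firstChild): html

Answer: html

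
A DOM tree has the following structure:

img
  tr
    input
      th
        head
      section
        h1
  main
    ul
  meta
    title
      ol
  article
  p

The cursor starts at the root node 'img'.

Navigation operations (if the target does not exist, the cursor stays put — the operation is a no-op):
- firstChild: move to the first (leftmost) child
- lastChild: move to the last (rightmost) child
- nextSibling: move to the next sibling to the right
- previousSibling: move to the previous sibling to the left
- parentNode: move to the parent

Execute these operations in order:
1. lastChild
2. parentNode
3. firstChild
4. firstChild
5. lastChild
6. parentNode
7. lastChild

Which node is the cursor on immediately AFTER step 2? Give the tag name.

Answer: img

Derivation:
After 1 (lastChild): p
After 2 (parentNode): img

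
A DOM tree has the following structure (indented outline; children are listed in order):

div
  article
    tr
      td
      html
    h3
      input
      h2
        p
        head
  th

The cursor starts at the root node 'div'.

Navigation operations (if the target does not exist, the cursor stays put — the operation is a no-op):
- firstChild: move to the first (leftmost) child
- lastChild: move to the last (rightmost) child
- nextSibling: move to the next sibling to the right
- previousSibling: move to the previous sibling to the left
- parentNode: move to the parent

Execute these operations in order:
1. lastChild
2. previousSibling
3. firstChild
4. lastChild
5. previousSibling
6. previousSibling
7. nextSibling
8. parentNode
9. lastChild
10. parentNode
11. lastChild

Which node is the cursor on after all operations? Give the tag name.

After 1 (lastChild): th
After 2 (previousSibling): article
After 3 (firstChild): tr
After 4 (lastChild): html
After 5 (previousSibling): td
After 6 (previousSibling): td (no-op, stayed)
After 7 (nextSibling): html
After 8 (parentNode): tr
After 9 (lastChild): html
After 10 (parentNode): tr
After 11 (lastChild): html

Answer: html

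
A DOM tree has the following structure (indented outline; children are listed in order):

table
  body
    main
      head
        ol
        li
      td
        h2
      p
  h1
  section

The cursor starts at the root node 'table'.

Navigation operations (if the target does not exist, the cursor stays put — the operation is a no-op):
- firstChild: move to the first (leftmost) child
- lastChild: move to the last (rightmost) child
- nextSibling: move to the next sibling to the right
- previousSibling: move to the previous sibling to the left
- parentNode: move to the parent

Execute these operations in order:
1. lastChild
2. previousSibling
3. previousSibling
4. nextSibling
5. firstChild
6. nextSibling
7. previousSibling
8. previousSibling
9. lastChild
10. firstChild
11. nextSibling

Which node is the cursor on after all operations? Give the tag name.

Answer: td

Derivation:
After 1 (lastChild): section
After 2 (previousSibling): h1
After 3 (previousSibling): body
After 4 (nextSibling): h1
After 5 (firstChild): h1 (no-op, stayed)
After 6 (nextSibling): section
After 7 (previousSibling): h1
After 8 (previousSibling): body
After 9 (lastChild): main
After 10 (firstChild): head
After 11 (nextSibling): td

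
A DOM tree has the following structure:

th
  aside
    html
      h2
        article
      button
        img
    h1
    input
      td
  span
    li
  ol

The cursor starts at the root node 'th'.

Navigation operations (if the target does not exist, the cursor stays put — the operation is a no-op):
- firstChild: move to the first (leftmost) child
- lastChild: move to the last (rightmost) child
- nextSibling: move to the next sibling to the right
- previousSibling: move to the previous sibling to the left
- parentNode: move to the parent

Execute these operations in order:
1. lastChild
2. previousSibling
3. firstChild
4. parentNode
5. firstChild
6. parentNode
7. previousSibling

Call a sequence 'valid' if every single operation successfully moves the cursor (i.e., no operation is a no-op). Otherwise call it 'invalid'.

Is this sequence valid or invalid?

Answer: valid

Derivation:
After 1 (lastChild): ol
After 2 (previousSibling): span
After 3 (firstChild): li
After 4 (parentNode): span
After 5 (firstChild): li
After 6 (parentNode): span
After 7 (previousSibling): aside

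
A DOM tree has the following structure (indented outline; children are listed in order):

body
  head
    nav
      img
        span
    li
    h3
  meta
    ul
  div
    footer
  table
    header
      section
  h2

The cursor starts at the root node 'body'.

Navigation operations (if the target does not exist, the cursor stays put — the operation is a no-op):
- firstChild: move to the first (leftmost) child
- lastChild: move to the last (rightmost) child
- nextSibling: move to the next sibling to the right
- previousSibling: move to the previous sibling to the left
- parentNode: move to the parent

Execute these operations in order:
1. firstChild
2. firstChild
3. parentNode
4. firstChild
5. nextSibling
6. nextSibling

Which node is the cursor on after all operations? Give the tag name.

Answer: h3

Derivation:
After 1 (firstChild): head
After 2 (firstChild): nav
After 3 (parentNode): head
After 4 (firstChild): nav
After 5 (nextSibling): li
After 6 (nextSibling): h3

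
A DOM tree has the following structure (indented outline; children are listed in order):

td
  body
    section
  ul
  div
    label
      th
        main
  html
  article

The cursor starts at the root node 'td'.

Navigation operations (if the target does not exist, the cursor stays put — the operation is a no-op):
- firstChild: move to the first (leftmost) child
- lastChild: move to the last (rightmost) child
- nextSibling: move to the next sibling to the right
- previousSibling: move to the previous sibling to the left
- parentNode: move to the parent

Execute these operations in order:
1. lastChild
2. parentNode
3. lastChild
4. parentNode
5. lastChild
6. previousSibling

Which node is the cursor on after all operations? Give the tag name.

After 1 (lastChild): article
After 2 (parentNode): td
After 3 (lastChild): article
After 4 (parentNode): td
After 5 (lastChild): article
After 6 (previousSibling): html

Answer: html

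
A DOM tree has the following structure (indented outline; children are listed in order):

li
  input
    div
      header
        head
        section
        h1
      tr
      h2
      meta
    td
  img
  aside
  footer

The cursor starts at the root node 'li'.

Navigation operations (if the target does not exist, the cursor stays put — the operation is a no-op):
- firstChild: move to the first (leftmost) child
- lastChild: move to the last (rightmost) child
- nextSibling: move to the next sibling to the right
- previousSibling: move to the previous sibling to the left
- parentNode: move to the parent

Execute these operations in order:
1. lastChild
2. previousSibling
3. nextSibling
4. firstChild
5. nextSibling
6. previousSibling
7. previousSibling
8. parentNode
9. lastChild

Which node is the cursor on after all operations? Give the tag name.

After 1 (lastChild): footer
After 2 (previousSibling): aside
After 3 (nextSibling): footer
After 4 (firstChild): footer (no-op, stayed)
After 5 (nextSibling): footer (no-op, stayed)
After 6 (previousSibling): aside
After 7 (previousSibling): img
After 8 (parentNode): li
After 9 (lastChild): footer

Answer: footer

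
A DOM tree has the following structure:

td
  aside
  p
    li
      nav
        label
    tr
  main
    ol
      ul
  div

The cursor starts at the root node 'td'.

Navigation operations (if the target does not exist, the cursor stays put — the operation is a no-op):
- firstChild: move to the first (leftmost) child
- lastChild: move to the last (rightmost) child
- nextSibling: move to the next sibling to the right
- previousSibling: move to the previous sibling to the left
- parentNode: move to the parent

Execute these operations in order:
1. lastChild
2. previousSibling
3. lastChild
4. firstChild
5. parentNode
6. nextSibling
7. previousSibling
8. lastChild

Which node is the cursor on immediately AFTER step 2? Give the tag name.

After 1 (lastChild): div
After 2 (previousSibling): main

Answer: main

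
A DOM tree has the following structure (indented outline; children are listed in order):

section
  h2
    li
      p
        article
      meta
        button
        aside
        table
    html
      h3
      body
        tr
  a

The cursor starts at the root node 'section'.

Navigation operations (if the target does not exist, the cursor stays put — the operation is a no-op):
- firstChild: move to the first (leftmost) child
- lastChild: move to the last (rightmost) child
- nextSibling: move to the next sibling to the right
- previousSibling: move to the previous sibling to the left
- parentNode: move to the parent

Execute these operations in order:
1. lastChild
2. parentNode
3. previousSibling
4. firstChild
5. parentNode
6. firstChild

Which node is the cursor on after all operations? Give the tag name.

Answer: h2

Derivation:
After 1 (lastChild): a
After 2 (parentNode): section
After 3 (previousSibling): section (no-op, stayed)
After 4 (firstChild): h2
After 5 (parentNode): section
After 6 (firstChild): h2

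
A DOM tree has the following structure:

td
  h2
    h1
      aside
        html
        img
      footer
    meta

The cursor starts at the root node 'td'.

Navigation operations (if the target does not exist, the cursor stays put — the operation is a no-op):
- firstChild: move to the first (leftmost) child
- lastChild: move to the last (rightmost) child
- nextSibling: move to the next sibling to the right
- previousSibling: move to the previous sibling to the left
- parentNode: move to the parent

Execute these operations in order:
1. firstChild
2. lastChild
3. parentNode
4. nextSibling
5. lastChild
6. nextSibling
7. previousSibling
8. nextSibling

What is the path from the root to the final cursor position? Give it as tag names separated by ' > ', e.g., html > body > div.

After 1 (firstChild): h2
After 2 (lastChild): meta
After 3 (parentNode): h2
After 4 (nextSibling): h2 (no-op, stayed)
After 5 (lastChild): meta
After 6 (nextSibling): meta (no-op, stayed)
After 7 (previousSibling): h1
After 8 (nextSibling): meta

Answer: td > h2 > meta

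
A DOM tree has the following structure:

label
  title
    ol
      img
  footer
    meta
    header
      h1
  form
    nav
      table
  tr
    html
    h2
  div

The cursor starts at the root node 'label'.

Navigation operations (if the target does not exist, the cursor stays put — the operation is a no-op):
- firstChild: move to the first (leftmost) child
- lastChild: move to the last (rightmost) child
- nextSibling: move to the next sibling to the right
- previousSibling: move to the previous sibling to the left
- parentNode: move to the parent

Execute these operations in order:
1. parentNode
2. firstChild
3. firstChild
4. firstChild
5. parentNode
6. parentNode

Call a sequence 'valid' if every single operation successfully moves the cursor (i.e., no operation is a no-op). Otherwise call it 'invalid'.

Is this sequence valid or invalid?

Answer: invalid

Derivation:
After 1 (parentNode): label (no-op, stayed)
After 2 (firstChild): title
After 3 (firstChild): ol
After 4 (firstChild): img
After 5 (parentNode): ol
After 6 (parentNode): title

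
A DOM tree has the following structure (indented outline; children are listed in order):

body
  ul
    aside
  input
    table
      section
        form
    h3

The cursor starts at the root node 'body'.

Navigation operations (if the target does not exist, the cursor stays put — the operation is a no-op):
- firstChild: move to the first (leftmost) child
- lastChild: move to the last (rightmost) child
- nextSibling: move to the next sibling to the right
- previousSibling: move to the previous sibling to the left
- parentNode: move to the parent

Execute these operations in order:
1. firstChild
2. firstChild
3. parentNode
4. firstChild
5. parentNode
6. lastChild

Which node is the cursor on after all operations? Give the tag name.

After 1 (firstChild): ul
After 2 (firstChild): aside
After 3 (parentNode): ul
After 4 (firstChild): aside
After 5 (parentNode): ul
After 6 (lastChild): aside

Answer: aside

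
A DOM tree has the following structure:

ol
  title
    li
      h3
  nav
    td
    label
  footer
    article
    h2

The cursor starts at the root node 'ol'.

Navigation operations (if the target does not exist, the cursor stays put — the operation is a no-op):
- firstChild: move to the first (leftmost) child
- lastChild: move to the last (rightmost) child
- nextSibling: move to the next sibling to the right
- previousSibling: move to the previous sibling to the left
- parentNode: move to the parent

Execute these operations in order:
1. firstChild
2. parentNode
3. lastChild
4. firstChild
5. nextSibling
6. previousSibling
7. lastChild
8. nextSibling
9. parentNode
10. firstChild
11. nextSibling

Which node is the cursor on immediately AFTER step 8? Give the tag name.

After 1 (firstChild): title
After 2 (parentNode): ol
After 3 (lastChild): footer
After 4 (firstChild): article
After 5 (nextSibling): h2
After 6 (previousSibling): article
After 7 (lastChild): article (no-op, stayed)
After 8 (nextSibling): h2

Answer: h2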